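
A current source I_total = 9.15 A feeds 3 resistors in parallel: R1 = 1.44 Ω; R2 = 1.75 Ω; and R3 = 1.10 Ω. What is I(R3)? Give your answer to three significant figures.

ΣG = 1/1.44 + 1/1.75 + 1/1.10 = 2.175.
Current divider: I(R3) = I_total · G_k/ΣG = 9.15 × (0.9091/2.175) = 9.15 × 0.4180 = 3.825 A.

I ≈ 3.82 A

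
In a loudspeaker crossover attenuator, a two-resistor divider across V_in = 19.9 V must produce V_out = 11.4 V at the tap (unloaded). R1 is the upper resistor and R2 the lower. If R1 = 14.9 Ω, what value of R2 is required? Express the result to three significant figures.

R2 ≈ 20.0 Ω

Required fraction k = V_out/V_in = 0.5729.
So R2 = R1 · V_out/(V_in − V_out) = 14.9 × 11.4/(19.9 − 11.4) = 14.9 × 1.341 = 19.98 Ω.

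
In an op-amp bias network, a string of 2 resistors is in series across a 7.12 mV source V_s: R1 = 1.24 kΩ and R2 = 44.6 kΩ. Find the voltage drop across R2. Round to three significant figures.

ΣR = 1.24 + 44.6 = 45.84 kΩ.
V = V_s · R/ΣR = 7.12 × 0.9729 = 6.927 mV.

V ≈ 6.93 mV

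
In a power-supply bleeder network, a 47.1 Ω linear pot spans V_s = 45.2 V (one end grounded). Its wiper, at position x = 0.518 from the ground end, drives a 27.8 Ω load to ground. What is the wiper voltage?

V_out ≈ 16.5 V

The pot divides into 22.70 Ω above the wiper and 24.40 Ω below.
R_L loads the lower segment: effective lower R = 12.99 Ω.
Then V_out = V_s · 12.99/(22.70 + 12.99) = 16.45 V.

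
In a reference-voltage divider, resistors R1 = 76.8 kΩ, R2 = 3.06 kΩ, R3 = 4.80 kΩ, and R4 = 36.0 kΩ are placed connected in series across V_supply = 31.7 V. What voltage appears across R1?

Total series resistance ΣR = 76.8 + 3.06 + 4.80 + 36.0 = 120.7 kΩ.
By the voltage-divider rule, V = 31.7 × 76.80/120.7 = 20.18 V.

V ≈ 20.2 V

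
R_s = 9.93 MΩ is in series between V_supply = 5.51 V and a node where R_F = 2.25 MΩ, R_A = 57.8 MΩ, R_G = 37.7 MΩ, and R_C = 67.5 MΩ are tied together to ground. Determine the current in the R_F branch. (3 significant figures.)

I ≈ 0.408 µA

Equivalent of the parallel group: R_p = 1.988 MΩ.
Node voltage V_A = V_supply · R_p/(R_s + R_p) = 5.51 × 0.1668 = 0.9190 V.
I(R_F) = V_A / R_F = 0.9190/2.25 = 0.4084 µA.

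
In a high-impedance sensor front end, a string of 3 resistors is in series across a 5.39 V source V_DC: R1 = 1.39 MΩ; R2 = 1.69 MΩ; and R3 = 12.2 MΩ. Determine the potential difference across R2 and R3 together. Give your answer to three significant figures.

V ≈ 4.90 V

ΣR = 1.39 + 1.69 + 12.2 = 15.28 MΩ.
R_{R2..R3} = 1.69 + 12.2 = 13.89 MΩ.
V = V_DC · R/ΣR = 5.39 × 0.9090 = 4.900 V.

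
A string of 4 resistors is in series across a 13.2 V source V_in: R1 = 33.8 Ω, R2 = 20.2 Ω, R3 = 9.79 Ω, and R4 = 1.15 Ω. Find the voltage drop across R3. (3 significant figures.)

Total series resistance ΣR = 33.8 + 20.2 + 9.79 + 1.15 = 64.94 Ω.
Voltage divider: V = V_in · (9.790 / 64.94) = 13.2 × 0.1508 = 1.990 V.

V ≈ 1.99 V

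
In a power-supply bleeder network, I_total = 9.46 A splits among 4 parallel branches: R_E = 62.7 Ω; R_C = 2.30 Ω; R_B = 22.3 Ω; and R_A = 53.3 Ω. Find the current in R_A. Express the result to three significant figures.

I ≈ 0.345 A

Total conductance ΣG = 1/62.7 + 1/2.30 + 1/22.3 + 1/53.3 = 0.5143 (units of 1/Ω).
R_A takes the fraction G_k/ΣG = 0.01876/0.5143 = 0.03648, so I = 9.46 × 0.03648 = 0.3451 A.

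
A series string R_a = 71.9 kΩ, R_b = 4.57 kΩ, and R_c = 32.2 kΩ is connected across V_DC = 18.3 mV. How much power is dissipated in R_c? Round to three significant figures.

The common current is I = 18.3/108.7 = 0.1684 µA.
V(R_c) = I·R = 5.422 mV; P = V·I = 5.422 × 0.1684 = 0.9131 nW.

P ≈ 0.913 nW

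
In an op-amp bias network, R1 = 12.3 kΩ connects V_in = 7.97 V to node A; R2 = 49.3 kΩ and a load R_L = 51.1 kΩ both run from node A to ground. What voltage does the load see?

First combine the lower leg with the load: R2 ‖ R_L = 25.09 kΩ.
Now apply the divider: V_out = 7.97 × 0.6711 = 5.348 V.
(Unloaded it would be 6.38 V; the load pulls it down.)

V_out ≈ 5.35 V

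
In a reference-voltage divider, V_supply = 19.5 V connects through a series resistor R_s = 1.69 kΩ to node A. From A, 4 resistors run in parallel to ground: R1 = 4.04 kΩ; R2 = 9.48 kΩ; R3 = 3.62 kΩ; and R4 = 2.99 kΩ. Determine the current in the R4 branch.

I ≈ 2.48 mA

Combine the parallel branches: R_p = (1/4.04 + 1/9.48 + 1/3.62 + 1/2.99)⁻¹ = 1.038 kΩ.
V_A by voltage divider: V_A = 19.5 × 1.038/(1.69 + 1.038) = 7.418 V.
Branch current I = V_A/R4 = 7.418/2.99 = 2.481 mA.
(Equivalently: I_total = 7.149 mA, then current-divider fraction G_k/ΣG = 0.3470.)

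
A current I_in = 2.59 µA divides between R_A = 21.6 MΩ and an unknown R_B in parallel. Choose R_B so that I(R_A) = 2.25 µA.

Two-branch current divider: I_A = I_in · R_B/(R_A + R_B).
2.25/2.59 = R_B/(R_A + R_B) → R_B = R_A · (0.8687)/(1 − 0.8687) = 21.6 × 6.618 = 142.9 MΩ.

R_B ≈ 143 MΩ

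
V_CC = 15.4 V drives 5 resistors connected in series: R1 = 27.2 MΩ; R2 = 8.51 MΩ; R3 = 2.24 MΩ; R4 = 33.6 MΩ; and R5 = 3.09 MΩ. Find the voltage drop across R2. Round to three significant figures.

ΣR = 27.2 + 8.51 + 2.24 + 33.6 + 3.09 = 74.64 MΩ.
By the voltage-divider rule, V = 15.4 × 8.510/74.64 = 1.756 V.

V ≈ 1.76 V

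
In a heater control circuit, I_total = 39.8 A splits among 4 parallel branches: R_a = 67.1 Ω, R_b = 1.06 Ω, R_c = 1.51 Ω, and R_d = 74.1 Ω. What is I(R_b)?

Total conductance ΣG = 1/67.1 + 1/1.06 + 1/1.51 + 1/74.1 = 1.634 (units of 1/Ω).
R_b takes the fraction G_k/ΣG = 0.9434/1.634 = 0.5773, so I = 39.8 × 0.5773 = 22.98 A.

I ≈ 23.0 A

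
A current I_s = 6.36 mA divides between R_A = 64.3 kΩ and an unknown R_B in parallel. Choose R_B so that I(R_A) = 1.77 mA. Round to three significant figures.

Two-branch current divider: I_A = I_s · R_B/(R_A + R_B).
1.77/6.36 = R_B/(R_A + R_B) → R_B = R_A · (0.2783)/(1 − 0.2783) = 64.3 × 0.3856 = 24.80 kΩ.

R_B ≈ 24.8 kΩ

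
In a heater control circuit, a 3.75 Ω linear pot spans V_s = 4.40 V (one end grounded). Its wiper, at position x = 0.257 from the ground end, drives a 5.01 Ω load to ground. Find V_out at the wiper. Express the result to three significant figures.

Lower segment x·R_p = 0.9637 Ω; upper segment (1−x)·R_p = 2.786 Ω.
Lower segment in parallel with the load: 0.9637 ‖ 5.01 = 0.8083 Ω.
Loaded-divider output: V_out = 4.40 × 0.2249 = 0.9894 V.

V_out ≈ 0.989 V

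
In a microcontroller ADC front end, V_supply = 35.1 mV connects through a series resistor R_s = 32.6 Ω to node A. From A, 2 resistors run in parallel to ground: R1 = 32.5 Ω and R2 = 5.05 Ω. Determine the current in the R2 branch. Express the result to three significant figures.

Equivalent of the parallel group: R_p = 4.371 Ω.
V_A = 35.1 × 4.371/36.97 = 4.150 mV.
I(R2) = V_A / R2 = 4.150/5.05 = 0.8217 mA.

I ≈ 0.822 mA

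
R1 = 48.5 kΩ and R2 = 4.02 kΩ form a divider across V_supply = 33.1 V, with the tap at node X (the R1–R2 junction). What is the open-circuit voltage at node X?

V_th is the unloaded tap voltage: V_supply · R2/(R1+R2) = 33.1 × 0.07654 = 2.534 V.

V_th ≈ 2.53 V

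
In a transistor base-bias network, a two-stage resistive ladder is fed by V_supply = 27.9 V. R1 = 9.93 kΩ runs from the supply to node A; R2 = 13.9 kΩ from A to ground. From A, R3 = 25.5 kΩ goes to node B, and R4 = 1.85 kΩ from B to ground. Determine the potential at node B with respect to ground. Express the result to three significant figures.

Node A sees R2 in parallel with the series input of stage 2, R3 + R4 = 27.35 kΩ.
Effective lower resistance at A: R2 ‖ 27.35 = 9.216 kΩ.
First divider: V_A = V_supply · 9.216/(9.93 + 9.216) = 13.43 V.
Stage 2 is unloaded, so V_B = V_A · R4/(R3+R4) = 13.43 × 1.85/27.35 = 0.9084 V.

V_B ≈ 0.908 V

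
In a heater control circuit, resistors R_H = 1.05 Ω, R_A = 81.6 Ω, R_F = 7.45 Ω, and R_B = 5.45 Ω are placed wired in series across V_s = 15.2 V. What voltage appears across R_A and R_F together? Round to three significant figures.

Series total: ΣR = 1.05 + 81.6 + 7.45 + 5.45 = 95.55 Ω.
R_{R_A..R_F} = 81.6 + 7.45 = 89.05 Ω.
V = V_s · R/ΣR = 15.2 × 0.9320 = 14.17 V.

V ≈ 14.2 V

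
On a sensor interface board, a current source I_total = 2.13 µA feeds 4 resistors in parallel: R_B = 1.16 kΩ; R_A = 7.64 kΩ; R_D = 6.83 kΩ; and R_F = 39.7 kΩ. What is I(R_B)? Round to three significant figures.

Total conductance ΣG = 1/1.16 + 1/7.64 + 1/6.83 + 1/39.7 = 1.165 (units of 1/kΩ).
R_B takes the fraction G_k/ΣG = 0.8621/1.165 = 0.7403, so I = 2.13 × 0.7403 = 1.577 µA.

I ≈ 1.58 µA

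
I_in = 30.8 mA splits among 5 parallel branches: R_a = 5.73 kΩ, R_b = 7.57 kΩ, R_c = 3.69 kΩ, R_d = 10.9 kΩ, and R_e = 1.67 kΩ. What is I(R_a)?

Total conductance ΣG = 1/5.73 + 1/7.57 + 1/3.69 + 1/10.9 + 1/1.67 = 1.268 (units of 1/kΩ).
R_a takes the fraction G_k/ΣG = 0.1745/1.268 = 0.1376, so I = 30.8 × 0.1376 = 4.239 mA.

I ≈ 4.24 mA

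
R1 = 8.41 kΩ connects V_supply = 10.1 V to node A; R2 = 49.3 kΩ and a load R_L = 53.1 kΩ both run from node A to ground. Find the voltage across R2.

The load sits in parallel with R2, giving an effective lower resistance R2' = R2·R_L/(R2+R_L) = 25.56 kΩ.
Now apply the divider: V_out = 10.1 × 0.7525 = 7.600 V.

V_out ≈ 7.60 V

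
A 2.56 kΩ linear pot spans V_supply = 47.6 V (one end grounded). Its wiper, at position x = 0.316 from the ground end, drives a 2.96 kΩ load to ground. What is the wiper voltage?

V_out ≈ 12.7 V

Lower segment x·R_p = 0.8090 kΩ; upper segment (1−x)·R_p = 1.751 kΩ.
R_L loads the lower segment: effective lower R = 0.6353 kΩ.
Then V_out = V_supply · 0.6353/(1.751 + 0.6353) = 12.67 V.
(Unloaded: V_out = x·V_supply = 15.0 V.)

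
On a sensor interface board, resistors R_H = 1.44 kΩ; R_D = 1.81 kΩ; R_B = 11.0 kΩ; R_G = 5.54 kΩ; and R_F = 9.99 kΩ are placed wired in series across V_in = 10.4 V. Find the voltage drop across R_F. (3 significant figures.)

Series total: ΣR = 1.44 + 1.81 + 11.0 + 5.54 + 9.99 = 29.78 kΩ.
Voltage divider: V = V_in · (9.990 / 29.78) = 10.4 × 0.3355 = 3.489 V.

V ≈ 3.49 V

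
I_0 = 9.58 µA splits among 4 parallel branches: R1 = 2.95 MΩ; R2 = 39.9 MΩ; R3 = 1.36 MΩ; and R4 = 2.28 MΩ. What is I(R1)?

ΣG = 1/2.95 + 1/39.9 + 1/1.36 + 1/2.28 = 1.538.
By the current-divider rule, I = I_0 · G_k/ΣG = 9.58 × 0.2204 = 2.112 µA.

I ≈ 2.11 µA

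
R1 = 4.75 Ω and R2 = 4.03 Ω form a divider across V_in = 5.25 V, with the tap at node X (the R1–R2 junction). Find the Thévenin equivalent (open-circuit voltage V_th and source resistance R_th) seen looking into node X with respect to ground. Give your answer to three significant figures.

V_th is the unloaded tap voltage: V_in · R2/(R1+R2) = 5.25 × 0.4590 = 2.410 V.
With V_in suppressed (replaced by a short), R_th = R1 ‖ R2 = (4.750 × 4.03)/(4.750 + 4.03) = 2.180 Ω.

V_th ≈ 2.41 V, R_th ≈ 2.18 Ω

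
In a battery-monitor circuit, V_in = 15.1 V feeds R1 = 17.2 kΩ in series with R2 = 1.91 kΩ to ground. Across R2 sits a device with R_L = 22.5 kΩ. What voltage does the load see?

V_out ≈ 1.40 V

First combine the lower leg with the load: R2 ‖ R_L = 1.761 kΩ.
Now apply the divider: V_out = 15.1 × 0.09285 = 1.402 V.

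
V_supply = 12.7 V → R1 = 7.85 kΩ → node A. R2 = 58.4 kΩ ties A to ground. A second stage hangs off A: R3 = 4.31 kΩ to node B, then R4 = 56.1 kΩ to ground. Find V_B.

The second stage (R3 + R4 = 60.41 kΩ) loads node A in parallel with R2.
Effective lower resistance at A: R2 ‖ 60.41 = 29.69 kΩ.
V_A = 12.7 × 29.69/(7.85 + 29.69) = 10.04 V.
Stage 2 is unloaded, so V_B = V_A · R4/(R3+R4) = 10.04 × 56.1/60.41 = 9.328 V.

V_B ≈ 9.33 V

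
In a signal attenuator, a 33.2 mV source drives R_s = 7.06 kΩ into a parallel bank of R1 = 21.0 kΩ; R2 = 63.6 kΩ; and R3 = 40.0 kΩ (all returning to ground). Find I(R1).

Combine the parallel branches: R_p = (1/21.0 + 1/63.6 + 1/40.0)⁻¹ = 11.32 kΩ.
Node voltage V_A = V_s · R_p/(R_s + R_p) = 33.2 × 0.6159 = 20.45 mV.
I(R1) = V_A / R1 = 20.45/21.0 = 0.9737 µA.

I ≈ 0.974 µA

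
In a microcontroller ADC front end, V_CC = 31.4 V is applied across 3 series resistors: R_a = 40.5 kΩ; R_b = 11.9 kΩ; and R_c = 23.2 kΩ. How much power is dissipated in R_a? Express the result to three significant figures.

P ≈ 6.99 mW

Series current I = V_CC/ΣR = 31.4/75.60 = 0.4153 mA.
V(R_a) = I·R = 16.82 V; P = V·I = 16.82 × 0.4153 = 6.987 mW.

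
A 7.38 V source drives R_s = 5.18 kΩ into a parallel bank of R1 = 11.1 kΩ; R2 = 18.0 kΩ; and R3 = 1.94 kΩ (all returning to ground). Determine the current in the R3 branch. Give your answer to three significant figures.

Parallel bank: R_p = 1/(1/11.1 + 1/18.0 + 1/1.94) = 1.513 kΩ.
V_A by voltage divider: V_A = 7.38 × 1.513/(5.18 + 1.513) = 1.668 V.
Branch current I = V_A/R3 = 1.668/1.94 = 0.8598 mA.
(Equivalently: I_total = 1.103 mA, then current-divider fraction G_k/ΣG = 0.7797.)

I ≈ 0.860 mA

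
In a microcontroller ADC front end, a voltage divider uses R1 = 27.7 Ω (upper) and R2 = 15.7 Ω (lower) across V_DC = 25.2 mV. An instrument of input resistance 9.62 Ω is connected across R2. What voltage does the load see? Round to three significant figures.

The load sits in parallel with R2, giving an effective lower resistance R2' = R2·R_L/(R2+R_L) = 5.965 Ω.
Then V_out = V_DC · R2'/(R1 + R2') = 25.2 × 5.965/33.67 = 4.465 mV.

V_out ≈ 4.47 mV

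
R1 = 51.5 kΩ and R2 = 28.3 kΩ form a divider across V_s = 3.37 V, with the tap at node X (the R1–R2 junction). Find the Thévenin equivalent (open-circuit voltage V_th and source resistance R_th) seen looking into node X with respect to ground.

V_th ≈ 1.20 V, R_th ≈ 18.3 kΩ

V_th is the unloaded tap voltage: V_s · R2/(R1+R2) = 3.37 × 0.3546 = 1.195 V.
Looking into X with the source shorted: R_th = R1·R2/(R1+R2) = 51.50 × 28.3/79.80 = 18.26 kΩ.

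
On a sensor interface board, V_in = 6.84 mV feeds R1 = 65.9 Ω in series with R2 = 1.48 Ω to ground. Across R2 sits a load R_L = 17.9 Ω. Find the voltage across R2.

First combine the lower leg with the load: R2 ‖ R_L = 1.367 Ω.
Now apply the divider: V_out = 6.84 × 0.02032 = 0.1390 mV.

V_out ≈ 0.139 mV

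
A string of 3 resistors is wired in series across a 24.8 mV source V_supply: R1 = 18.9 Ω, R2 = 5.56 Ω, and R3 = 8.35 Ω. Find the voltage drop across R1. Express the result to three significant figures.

V ≈ 14.3 mV

Total series resistance ΣR = 18.9 + 5.56 + 8.35 = 32.81 Ω.
By the voltage-divider rule, V = 24.8 × 18.90/32.81 = 14.29 mV.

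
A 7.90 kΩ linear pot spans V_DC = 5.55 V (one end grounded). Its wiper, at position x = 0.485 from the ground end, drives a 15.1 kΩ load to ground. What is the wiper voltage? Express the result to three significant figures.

Split the track: R_lower = x·R_p = 3.832 kΩ, R_upper = (1−x)·R_p = 4.069 kΩ.
R_L loads the lower segment: effective lower R = 3.056 kΩ.
Then V_out = V_DC · 3.056/(4.069 + 3.056) = 2.381 V.

V_out ≈ 2.38 V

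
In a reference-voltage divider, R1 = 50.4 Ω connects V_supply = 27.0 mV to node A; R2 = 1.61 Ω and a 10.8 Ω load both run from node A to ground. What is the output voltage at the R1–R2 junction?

V_out ≈ 0.730 mV

First combine the lower leg with the load: R2 ‖ R_L = 1.401 Ω.
Voltage divider with the loaded lower leg: V_out = 27.0 × 1.401/(50.4 + 1.401) = 27.0 × 0.02705 = 0.7303 mV.
(Unloaded it would be 0.836 mV; the load pulls it down.)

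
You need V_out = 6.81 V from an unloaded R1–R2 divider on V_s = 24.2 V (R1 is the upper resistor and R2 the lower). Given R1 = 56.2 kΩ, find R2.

R2 ≈ 22.0 kΩ

The divider ratio is R2/(R1+R2) = 6.81/24.2 = 0.2814.
R2 = R1 · 0.2814/(1 − 0.2814) = 22.01 kΩ.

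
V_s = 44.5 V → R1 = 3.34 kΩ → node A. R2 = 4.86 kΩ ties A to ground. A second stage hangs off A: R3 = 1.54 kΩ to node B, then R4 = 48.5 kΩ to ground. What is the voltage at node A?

Looking into the second stage from A: R3 + R4 = 50.04 kΩ appears in parallel with R2.
Effective lower resistance at A: R2 ‖ 50.04 = 4.430 kΩ.
V_A = 44.5 × 4.430/(3.34 + 4.430) = 25.37 V.

V_A ≈ 25.4 V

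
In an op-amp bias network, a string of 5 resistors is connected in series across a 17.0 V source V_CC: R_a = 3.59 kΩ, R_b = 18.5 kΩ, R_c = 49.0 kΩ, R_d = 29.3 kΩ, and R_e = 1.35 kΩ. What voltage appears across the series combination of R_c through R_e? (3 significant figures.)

V ≈ 13.3 V

ΣR = 3.59 + 18.5 + 49.0 + 29.3 + 1.35 = 101.7 kΩ.
R_{R_c..R_e} = 49.0 + 29.3 + 1.35 = 79.65 kΩ.
V = V_CC · R/ΣR = 17.0 × 0.7829 = 13.31 V.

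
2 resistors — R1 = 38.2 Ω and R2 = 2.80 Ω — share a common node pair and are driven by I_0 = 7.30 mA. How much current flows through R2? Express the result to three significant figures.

I ≈ 6.80 mA

Two-branch current divider: I_k = I_0 · R_other/(R_1 + R_2).
So I = 7.30 × 38.2/41.00 = 6.801 mA.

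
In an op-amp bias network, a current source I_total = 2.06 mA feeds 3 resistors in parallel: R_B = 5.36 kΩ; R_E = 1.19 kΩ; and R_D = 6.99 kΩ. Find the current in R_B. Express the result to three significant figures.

Total conductance ΣG = 1/5.36 + 1/1.19 + 1/6.99 = 1.170 (units of 1/kΩ).
R_B takes the fraction G_k/ΣG = 0.1866/1.170 = 0.1595, so I = 2.06 × 0.1595 = 0.3285 mA.

I ≈ 0.328 mA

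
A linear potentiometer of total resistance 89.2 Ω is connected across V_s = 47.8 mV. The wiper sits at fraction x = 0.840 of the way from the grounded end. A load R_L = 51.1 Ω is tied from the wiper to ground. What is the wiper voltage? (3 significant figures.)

Split the track: R_lower = x·R_p = 74.93 Ω, R_upper = (1−x)·R_p = 14.27 Ω.
(x·R_p) ‖ R_L = 30.38 Ω.
V_out = 47.8 × 30.38/(14.27 + 30.38) = 32.52 mV.
(Unloaded: V_out = x·V_s = 40.2 mV.)

V_out ≈ 32.5 mV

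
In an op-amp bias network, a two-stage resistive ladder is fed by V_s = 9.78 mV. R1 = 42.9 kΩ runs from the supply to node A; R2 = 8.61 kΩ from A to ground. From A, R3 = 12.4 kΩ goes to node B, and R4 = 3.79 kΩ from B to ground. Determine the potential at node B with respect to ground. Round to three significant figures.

V_B ≈ 0.265 mV

Looking into the second stage from A: R3 + R4 = 16.19 kΩ appears in parallel with R2.
R2 ‖ (R3+R4) = 5.621 kΩ.
V_A = 9.78 × 5.621/(42.9 + 5.621) = 1.133 mV.
Then the unloaded second divider: V_B = V_A × R4/(R3+R4) = 1.133 × 0.2341 = 0.2652 mV.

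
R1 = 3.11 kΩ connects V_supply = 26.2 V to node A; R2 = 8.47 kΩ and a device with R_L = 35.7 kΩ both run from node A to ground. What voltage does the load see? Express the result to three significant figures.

V_out ≈ 18.0 V

First combine the lower leg with the load: R2 ‖ R_L = 6.846 kΩ.
Then V_out = V_supply · R2'/(R1 + R2') = 26.2 × 6.846/9.956 = 18.02 V.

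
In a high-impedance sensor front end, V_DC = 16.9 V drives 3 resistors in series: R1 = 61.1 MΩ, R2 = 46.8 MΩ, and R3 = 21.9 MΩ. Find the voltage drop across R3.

V ≈ 2.85 V

ΣR = 61.1 + 46.8 + 21.9 = 129.8 MΩ.
Voltage divider: V = V_DC · (21.90 / 129.8) = 16.9 × 0.1687 = 2.851 V.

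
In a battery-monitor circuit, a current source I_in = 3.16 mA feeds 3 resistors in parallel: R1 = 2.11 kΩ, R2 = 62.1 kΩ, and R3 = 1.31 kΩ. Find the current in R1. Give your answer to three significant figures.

I ≈ 1.19 mA

Conductances: ΣG = 1/2.11 + 1/62.1 + 1/1.31 = 1.253 (1/kΩ).
Current divider: I(R1) = I_in · G_k/ΣG = 3.16 × (0.4739/1.253) = 3.16 × 0.3781 = 1.195 mA.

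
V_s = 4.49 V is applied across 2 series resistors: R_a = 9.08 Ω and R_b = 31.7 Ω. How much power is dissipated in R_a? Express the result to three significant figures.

P ≈ 0.110 W

The common current is I = 4.49/40.78 = 0.1101 A.
V(R_a) = I·R = 0.9997 V; P = V·I = 0.9997 × 0.1101 = 0.1101 W.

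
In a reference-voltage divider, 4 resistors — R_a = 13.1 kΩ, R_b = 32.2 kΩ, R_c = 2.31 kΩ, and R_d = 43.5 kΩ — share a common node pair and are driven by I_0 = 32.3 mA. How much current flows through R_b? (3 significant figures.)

Conductances: ΣG = 1/13.1 + 1/32.2 + 1/2.31 + 1/43.5 = 0.5633 (1/kΩ).
R_b takes the fraction G_k/ΣG = 0.03106/0.5633 = 0.05513, so I = 32.3 × 0.05513 = 1.781 mA.

I ≈ 1.78 mA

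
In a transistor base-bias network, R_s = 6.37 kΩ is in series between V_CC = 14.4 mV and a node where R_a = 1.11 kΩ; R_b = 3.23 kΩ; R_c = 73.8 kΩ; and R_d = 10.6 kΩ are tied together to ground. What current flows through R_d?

Parallel bank: R_p = 1/(1/1.11 + 1/3.23 + 1/73.8 + 1/10.6) = 0.7585 kΩ.
V_A by voltage divider: V_A = 14.4 × 0.7585/(6.37 + 0.7585) = 1.532 mV.
Branch current I = V_A/R_d = 1.532/10.6 = 0.1445 µA.

I ≈ 0.145 µA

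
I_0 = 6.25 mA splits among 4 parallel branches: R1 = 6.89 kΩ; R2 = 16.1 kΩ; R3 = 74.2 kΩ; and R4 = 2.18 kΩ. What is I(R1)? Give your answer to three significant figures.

I ≈ 1.34 mA

ΣG = 1/6.89 + 1/16.1 + 1/74.2 + 1/2.18 = 0.6794.
Current divider: I(R1) = I_0 · G_k/ΣG = 6.25 × (0.1451/0.6794) = 6.25 × 0.2136 = 1.335 mA.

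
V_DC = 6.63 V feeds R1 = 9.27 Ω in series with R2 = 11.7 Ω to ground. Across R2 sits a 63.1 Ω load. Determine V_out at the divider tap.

V_out ≈ 3.42 V

The load sits in parallel with R2, giving an effective lower resistance R2' = R2·R_L/(R2+R_L) = 9.870 Ω.
Now apply the divider: V_out = 6.63 × 0.5157 = 3.419 V.
(Unloaded it would be 3.70 V; the load pulls it down.)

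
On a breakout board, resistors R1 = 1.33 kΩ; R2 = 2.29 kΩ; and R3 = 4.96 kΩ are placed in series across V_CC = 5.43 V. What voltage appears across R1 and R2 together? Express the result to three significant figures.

ΣR = 1.33 + 2.29 + 4.96 = 8.580 kΩ.
R_{R1..R2} = 1.33 + 2.29 = 3.620 kΩ.
Voltage divider: V = V_CC · (3.620 / 8.580) = 5.43 × 0.4219 = 2.291 V.

V ≈ 2.29 V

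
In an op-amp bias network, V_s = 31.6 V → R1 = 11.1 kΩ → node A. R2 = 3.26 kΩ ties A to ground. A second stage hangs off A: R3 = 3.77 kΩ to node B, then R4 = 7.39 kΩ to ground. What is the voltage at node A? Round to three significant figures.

V_A ≈ 5.85 V

The second stage (R3 + R4 = 11.16 kΩ) loads node A in parallel with R2.
R2 ‖ (R3+R4) = 2.523 kΩ.
V_A = 31.6 × 2.523/(11.1 + 2.523) = 5.852 V.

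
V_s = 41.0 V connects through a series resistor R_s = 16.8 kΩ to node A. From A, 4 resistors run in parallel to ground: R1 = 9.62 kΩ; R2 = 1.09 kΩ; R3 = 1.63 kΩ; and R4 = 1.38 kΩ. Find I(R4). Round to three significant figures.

Equivalent of the parallel group: R_p = 0.4238 kΩ.
V_A by voltage divider: V_A = 41.0 × 0.4238/(16.8 + 0.4238) = 1.009 V.
Branch current I = V_A/R4 = 1.009/1.38 = 0.7311 mA.

I ≈ 0.731 mA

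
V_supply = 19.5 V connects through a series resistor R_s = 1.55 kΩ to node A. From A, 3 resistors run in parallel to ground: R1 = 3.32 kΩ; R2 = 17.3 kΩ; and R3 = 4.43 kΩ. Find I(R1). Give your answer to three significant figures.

I ≈ 3.08 mA

Equivalent of the parallel group: R_p = 1.710 kΩ.
V_A by voltage divider: V_A = 19.5 × 1.710/(1.55 + 1.710) = 10.23 V.
I(R1) = V_A / R1 = 10.23/3.32 = 3.081 mA.
(Check via current divider: I_total = 5.981 mA; share G_k/ΣG = 0.5151 → same result.)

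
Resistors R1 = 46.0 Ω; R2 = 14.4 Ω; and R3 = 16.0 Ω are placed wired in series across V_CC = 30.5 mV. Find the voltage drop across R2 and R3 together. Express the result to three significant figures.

V ≈ 12.1 mV

ΣR = 46.0 + 14.4 + 16.0 = 76.40 Ω.
R_{R2..R3} = 14.4 + 16.0 = 30.40 Ω.
By the voltage-divider rule, V = 30.5 × 30.40/76.40 = 12.14 mV.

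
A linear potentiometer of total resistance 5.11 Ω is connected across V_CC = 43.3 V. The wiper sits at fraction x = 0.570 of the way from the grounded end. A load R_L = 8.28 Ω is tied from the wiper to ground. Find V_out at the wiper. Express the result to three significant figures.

V_out ≈ 21.4 V

The pot divides into 2.197 Ω above the wiper and 2.913 Ω below.
(x·R_p) ‖ R_L = 2.155 Ω.
Loaded-divider output: V_out = 43.3 × 0.4951 = 21.44 V.
(Unloaded: V_out = x·V_CC = 24.7 V.)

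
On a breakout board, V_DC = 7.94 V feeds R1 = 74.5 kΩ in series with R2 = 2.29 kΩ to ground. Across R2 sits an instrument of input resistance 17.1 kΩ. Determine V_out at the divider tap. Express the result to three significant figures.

V_out ≈ 0.210 V

The load sits in parallel with R2, giving an effective lower resistance R2' = R2·R_L/(R2+R_L) = 2.020 kΩ.
Then V_out = V_DC · R2'/(R1 + R2') = 7.94 × 2.020/76.52 = 0.2096 V.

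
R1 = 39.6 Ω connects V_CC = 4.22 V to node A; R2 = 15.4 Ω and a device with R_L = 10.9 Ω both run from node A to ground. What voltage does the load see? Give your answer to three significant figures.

V_out ≈ 0.586 V

The load sits in parallel with R2, giving an effective lower resistance R2' = R2·R_L/(R2+R_L) = 6.383 Ω.
Then V_out = V_CC · R2'/(R1 + R2') = 4.22 × 6.383/45.98 = 0.5857 V.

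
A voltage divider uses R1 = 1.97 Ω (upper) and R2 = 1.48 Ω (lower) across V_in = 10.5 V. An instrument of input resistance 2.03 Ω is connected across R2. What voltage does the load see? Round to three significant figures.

V_out ≈ 3.18 V

R2 ‖ R_L = (1.48 × 2.03)/(1.48 + 2.03) = 0.8560 Ω.
Then V_out = V_in · R2'/(R1 + R2') = 10.5 × 0.8560/2.826 = 3.180 V.
(Unloaded it would be 4.50 V; the load pulls it down.)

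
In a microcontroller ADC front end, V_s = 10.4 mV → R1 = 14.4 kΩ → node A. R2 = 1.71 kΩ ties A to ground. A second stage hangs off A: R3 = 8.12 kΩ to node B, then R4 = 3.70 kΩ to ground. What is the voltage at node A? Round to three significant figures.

The second stage (R3 + R4 = 11.82 kΩ) loads node A in parallel with R2.
Effective lower resistance at A: R2 ‖ 11.82 = 1.494 kΩ.
So V_A = 10.4 × 0.09399 = 0.9775 mV.

V_A ≈ 0.978 mV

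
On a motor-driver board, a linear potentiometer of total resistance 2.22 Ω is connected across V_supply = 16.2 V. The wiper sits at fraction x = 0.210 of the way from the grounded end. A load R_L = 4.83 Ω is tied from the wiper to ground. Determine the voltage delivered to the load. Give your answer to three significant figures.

Lower segment x·R_p = 0.4662 Ω; upper segment (1−x)·R_p = 1.754 Ω.
Lower segment in parallel with the load: 0.4662 ‖ 4.83 = 0.4252 Ω.
Then V_out = V_supply · 0.4252/(1.754 + 0.4252) = 3.161 V.

V_out ≈ 3.16 V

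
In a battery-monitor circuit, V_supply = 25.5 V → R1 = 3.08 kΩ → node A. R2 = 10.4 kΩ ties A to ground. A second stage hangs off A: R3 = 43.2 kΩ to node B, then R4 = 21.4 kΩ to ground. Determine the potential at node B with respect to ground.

V_B ≈ 6.29 V

Looking into the second stage from A: R3 + R4 = 64.60 kΩ appears in parallel with R2.
Effective lower resistance at A: R2 ‖ 64.60 = 8.958 kΩ.
First divider: V_A = V_supply · 8.958/(3.08 + 8.958) = 18.98 V.
V_B = V_A × 0.3313 = 6.286 V.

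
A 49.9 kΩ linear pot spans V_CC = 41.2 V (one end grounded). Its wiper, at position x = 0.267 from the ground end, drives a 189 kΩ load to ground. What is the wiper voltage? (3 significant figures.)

V_out ≈ 10.5 V

The pot divides into 36.58 kΩ above the wiper and 13.32 kΩ below.
Lower segment in parallel with the load: 13.32 ‖ 189 = 12.45 kΩ.
V_out = 41.2 × 12.45/(36.58 + 12.45) = 10.46 V.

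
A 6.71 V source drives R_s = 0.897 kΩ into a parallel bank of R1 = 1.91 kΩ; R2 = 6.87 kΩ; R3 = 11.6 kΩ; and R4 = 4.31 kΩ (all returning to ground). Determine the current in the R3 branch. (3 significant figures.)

I ≈ 0.307 mA

Equivalent of the parallel group: R_p = 1.013 kΩ.
V_A = 6.71 × 1.013/1.910 = 3.558 V.
Branch current I = V_A/R3 = 3.558/11.6 = 0.3068 mA.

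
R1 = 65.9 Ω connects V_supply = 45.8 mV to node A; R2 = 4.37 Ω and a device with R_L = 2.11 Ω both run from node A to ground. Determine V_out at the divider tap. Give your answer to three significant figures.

The load sits in parallel with R2, giving an effective lower resistance R2' = R2·R_L/(R2+R_L) = 1.423 Ω.
Now apply the divider: V_out = 45.8 × 0.02114 = 0.9680 mV.
(Unloaded it would be 2.85 mV; the load pulls it down.)

V_out ≈ 0.968 mV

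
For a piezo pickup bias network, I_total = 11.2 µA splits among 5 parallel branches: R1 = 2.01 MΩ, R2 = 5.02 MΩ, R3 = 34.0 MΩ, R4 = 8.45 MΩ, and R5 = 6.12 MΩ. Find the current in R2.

Conductances: ΣG = 1/2.01 + 1/5.02 + 1/34.0 + 1/8.45 + 1/6.12 = 1.008 (1/MΩ).
R2 takes the fraction G_k/ΣG = 0.1992/1.008 = 0.1976, so I = 11.2 × 0.1976 = 2.214 µA.

I ≈ 2.21 µA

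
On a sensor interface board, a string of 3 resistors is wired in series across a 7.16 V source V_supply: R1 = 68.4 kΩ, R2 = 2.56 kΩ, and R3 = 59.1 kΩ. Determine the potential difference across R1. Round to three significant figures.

ΣR = 68.4 + 2.56 + 59.1 = 130.1 kΩ.
V = V_supply · R/ΣR = 7.16 × 0.5259 = 3.766 V.

V ≈ 3.77 V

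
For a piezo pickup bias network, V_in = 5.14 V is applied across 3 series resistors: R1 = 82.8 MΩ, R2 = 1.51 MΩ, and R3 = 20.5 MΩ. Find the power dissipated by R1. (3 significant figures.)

P ≈ 0.199 µW

The common current is I = 5.14/104.8 = 0.04904 µA.
V(R1) = I·R = 4.061 V; P = V·I = 4.061 × 0.04904 = 0.1991 µW.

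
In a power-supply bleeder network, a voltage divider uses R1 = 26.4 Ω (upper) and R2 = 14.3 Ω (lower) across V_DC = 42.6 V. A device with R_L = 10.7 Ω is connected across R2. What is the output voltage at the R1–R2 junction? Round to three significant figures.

R2 ‖ R_L = (14.3 × 10.7)/(14.3 + 10.7) = 6.120 Ω.
Then V_out = V_DC · R2'/(R1 + R2') = 42.6 × 6.120/32.52 = 8.017 V.

V_out ≈ 8.02 V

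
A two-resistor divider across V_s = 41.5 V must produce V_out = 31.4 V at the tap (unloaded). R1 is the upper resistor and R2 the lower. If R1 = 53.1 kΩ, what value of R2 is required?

R2 ≈ 165 kΩ

Required fraction k = V_out/V_s = 0.7566.
R2 = R1 · 0.7566/(1 − 0.7566) = 165.1 kΩ.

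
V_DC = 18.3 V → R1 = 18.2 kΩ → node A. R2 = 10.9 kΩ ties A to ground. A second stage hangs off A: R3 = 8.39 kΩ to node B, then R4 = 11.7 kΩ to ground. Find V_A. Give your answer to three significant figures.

V_A ≈ 5.12 V

Looking into the second stage from A: R3 + R4 = 20.09 kΩ appears in parallel with R2.
Effective lower resistance at A: R2 ‖ 20.09 = 7.066 kΩ.
First divider: V_A = V_DC · 7.066/(18.2 + 7.066) = 5.118 V.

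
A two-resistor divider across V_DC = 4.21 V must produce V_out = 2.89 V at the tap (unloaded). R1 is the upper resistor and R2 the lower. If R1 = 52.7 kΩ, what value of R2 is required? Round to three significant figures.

The divider ratio is R2/(R1+R2) = 2.89/4.21 = 0.6865.
R2 = R1 · 0.6865/(1 − 0.6865) = 115.4 kΩ.

R2 ≈ 115 kΩ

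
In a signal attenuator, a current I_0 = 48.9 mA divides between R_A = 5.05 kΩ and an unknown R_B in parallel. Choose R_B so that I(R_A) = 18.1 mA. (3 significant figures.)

In a two-way split, I_A/I_0 = R_B/(R_A + R_B).
With f = 0.3701, R_B = R_A · f/(1−f) = 5.05 × 0.5877 = 2.968 kΩ.

R_B ≈ 2.97 kΩ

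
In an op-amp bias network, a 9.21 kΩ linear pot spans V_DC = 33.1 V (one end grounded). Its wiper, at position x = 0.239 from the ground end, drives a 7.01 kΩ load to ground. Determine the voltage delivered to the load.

Lower segment x·R_p = 2.201 kΩ; upper segment (1−x)·R_p = 7.009 kΩ.
Lower segment in parallel with the load: 2.201 ‖ 7.01 = 1.675 kΩ.
V_out = 33.1 × 1.675/(7.009 + 1.675) = 6.385 V.

V_out ≈ 6.39 V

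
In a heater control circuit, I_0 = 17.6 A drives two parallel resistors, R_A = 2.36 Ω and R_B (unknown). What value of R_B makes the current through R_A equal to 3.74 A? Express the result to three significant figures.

R_B ≈ 0.637 Ω

Two-branch current divider: I_A = I_0 · R_B/(R_A + R_B).
3.74/17.6 = R_B/(R_A + R_B) → R_B = R_A · (0.2125)/(1 − 0.2125) = 2.36 × 0.2698 = 0.6368 Ω.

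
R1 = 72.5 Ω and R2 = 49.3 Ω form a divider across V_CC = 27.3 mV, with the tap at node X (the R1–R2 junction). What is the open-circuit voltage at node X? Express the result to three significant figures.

With X open, the divider is unloaded: V_th = 27.3 × 49.3/121.8 = 11.05 mV.

V_th ≈ 11.0 mV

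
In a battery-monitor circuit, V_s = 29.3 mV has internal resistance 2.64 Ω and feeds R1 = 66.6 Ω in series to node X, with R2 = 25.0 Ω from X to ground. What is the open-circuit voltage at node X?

V_th ≈ 7.77 mV

R1' = 2.64 + 66.6 = 69.24 Ω (source resistance + R1).
V_th is the unloaded tap voltage: V_s · R2/(R1'+R2) = 29.3 × 0.2653 = 7.773 mV.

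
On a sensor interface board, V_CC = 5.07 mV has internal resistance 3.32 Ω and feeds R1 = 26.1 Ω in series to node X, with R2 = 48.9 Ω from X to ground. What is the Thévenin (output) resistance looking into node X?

R1' = 3.32 + 26.1 = 29.42 Ω (source resistance + R1).
Zeroing V_CC shorts the top of R1' to ground, so R_th = R1' ‖ R2 = 18.37 Ω.

R_th ≈ 18.4 Ω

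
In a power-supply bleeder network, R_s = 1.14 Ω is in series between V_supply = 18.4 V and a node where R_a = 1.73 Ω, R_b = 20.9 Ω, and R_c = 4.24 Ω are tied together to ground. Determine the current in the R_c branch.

Combine the parallel branches: R_p = (1/1.73 + 1/20.9 + 1/4.24)⁻¹ = 1.160 Ω.
V_A = 18.4 × 1.160/2.300 = 9.282 V.
I(R_c) = V_A / R_c = 9.282/4.24 = 2.189 A.

I ≈ 2.19 A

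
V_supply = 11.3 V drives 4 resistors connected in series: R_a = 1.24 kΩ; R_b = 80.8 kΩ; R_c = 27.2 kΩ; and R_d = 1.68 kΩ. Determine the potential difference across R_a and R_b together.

V ≈ 8.36 V

Total series resistance ΣR = 1.24 + 80.8 + 27.2 + 1.68 = 110.9 kΩ.
R_{R_a..R_b} = 1.24 + 80.8 = 82.04 kΩ.
By the voltage-divider rule, V = 11.3 × 82.04/110.9 = 8.358 V.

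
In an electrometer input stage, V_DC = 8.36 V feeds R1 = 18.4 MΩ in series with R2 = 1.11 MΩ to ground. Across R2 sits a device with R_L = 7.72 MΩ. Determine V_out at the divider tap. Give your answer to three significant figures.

The load sits in parallel with R2, giving an effective lower resistance R2' = R2·R_L/(R2+R_L) = 0.9705 MΩ.
Then V_out = V_DC · R2'/(R1 + R2') = 8.36 × 0.9705/19.37 = 0.4188 V.

V_out ≈ 0.419 V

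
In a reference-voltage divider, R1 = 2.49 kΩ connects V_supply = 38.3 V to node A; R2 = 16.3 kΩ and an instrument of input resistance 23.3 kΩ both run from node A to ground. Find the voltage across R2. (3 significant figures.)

V_out ≈ 30.4 V

The load sits in parallel with R2, giving an effective lower resistance R2' = R2·R_L/(R2+R_L) = 9.591 kΩ.
Now apply the divider: V_out = 38.3 × 0.7939 = 30.41 V.
(Unloaded it would be 33.2 V; the load pulls it down.)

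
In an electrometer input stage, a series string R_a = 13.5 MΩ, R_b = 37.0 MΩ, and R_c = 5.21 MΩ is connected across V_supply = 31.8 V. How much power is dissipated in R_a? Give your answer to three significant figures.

P ≈ 4.40 µW

Series current I = V_supply/ΣR = 31.8/55.71 = 0.5708 µA.
P(R_a) = I²·R_a = (0.5708)² × 13.5 = 4.399 µW.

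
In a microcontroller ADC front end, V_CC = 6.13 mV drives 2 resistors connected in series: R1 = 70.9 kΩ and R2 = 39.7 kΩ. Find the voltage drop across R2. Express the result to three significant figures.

V ≈ 2.20 mV

ΣR = 70.9 + 39.7 = 110.6 kΩ.
Voltage divider: V = V_CC · (39.70 / 110.6) = 6.13 × 0.3590 = 2.200 mV.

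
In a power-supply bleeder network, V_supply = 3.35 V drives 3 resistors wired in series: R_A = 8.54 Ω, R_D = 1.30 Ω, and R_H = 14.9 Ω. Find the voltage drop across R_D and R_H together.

V ≈ 2.19 V

ΣR = 8.54 + 1.30 + 14.9 = 24.74 Ω.
R_{R_D..R_H} = 1.30 + 14.9 = 16.20 Ω.
V = V_supply · R/ΣR = 3.35 × 0.6548 = 2.194 V.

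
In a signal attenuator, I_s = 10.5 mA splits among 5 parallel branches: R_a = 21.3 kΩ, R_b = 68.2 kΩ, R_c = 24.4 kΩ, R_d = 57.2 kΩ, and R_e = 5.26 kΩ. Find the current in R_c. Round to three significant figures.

I ≈ 1.39 mA

ΣG = 1/21.3 + 1/68.2 + 1/24.4 + 1/57.2 + 1/5.26 = 0.3102.
By the current-divider rule, I = I_s · G_k/ΣG = 10.5 × 0.1321 = 1.387 mA.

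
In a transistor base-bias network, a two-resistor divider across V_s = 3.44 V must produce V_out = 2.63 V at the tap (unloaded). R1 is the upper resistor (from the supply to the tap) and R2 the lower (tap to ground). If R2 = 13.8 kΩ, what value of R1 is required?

R1 ≈ 4.25 kΩ

V_out/V_s = R2/(R1+R2) = 0.7645.
R1 = R2·(1/k − 1) = 13.8 × 0.3080 = 4.250 kΩ.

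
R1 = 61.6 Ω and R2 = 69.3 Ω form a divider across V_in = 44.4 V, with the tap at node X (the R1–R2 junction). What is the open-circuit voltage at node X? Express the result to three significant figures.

V_th is the unloaded tap voltage: V_in · R2/(R1+R2) = 44.4 × 0.5294 = 23.51 V.

V_th ≈ 23.5 V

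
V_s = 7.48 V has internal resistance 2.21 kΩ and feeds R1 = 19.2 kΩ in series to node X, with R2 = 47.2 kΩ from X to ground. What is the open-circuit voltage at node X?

R1' = 2.21 + 19.2 = 21.41 kΩ (source resistance + R1).
Open-circuit (no load on X): V_th = V_s · R2/(R1' + R2) = 7.48 × 47.2/(21.41 + 47.2) = 5.146 V.

V_th ≈ 5.15 V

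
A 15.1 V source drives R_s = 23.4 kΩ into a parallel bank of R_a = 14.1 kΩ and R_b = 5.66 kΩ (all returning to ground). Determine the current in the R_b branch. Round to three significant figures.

Combine the parallel branches: R_p = (1/14.1 + 1/5.66)⁻¹ = 4.039 kΩ.
Node voltage V_A = V_s · R_p/(R_s + R_p) = 15.1 × 0.1472 = 2.223 V.
Branch current I = V_A/R_b = 2.223/5.66 = 0.3927 mA.
(Check via current divider: I_total = 0.5503 mA; share G_k/ΣG = 0.7136 → same result.)

I ≈ 0.393 mA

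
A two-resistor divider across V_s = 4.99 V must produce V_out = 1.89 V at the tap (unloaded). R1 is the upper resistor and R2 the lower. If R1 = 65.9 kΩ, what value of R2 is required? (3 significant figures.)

Required fraction k = V_out/V_s = 0.3788.
Rearranging, R2 = R1·k/(1−k) = 65.9 × 0.6097 = 40.18 kΩ.

R2 ≈ 40.2 kΩ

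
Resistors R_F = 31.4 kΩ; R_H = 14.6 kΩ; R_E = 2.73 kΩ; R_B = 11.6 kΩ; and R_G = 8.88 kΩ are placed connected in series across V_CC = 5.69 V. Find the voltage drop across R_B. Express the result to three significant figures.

Series total: ΣR = 31.4 + 14.6 + 2.73 + 11.6 + 8.88 = 69.21 kΩ.
V = V_CC · R/ΣR = 5.69 × 0.1676 = 0.9537 V.

V ≈ 0.954 V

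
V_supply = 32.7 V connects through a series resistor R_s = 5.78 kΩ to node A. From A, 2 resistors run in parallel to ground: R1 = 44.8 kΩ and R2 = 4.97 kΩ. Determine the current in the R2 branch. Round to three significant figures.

Parallel bank: R_p = 1/(1/44.8 + 1/4.97) = 4.474 kΩ.
V_A = 32.7 × 4.474/10.25 = 14.27 V.
I(R2) = V_A / R2 = 14.27/4.97 = 2.871 mA.
(Equivalently: I_total = 3.189 mA, then current-divider fraction G_k/ΣG = 0.9001.)

I ≈ 2.87 mA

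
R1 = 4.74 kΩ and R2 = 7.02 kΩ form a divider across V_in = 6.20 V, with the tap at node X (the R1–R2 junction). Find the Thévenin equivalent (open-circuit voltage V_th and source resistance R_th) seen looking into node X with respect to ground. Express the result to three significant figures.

V_th ≈ 3.70 V, R_th ≈ 2.83 kΩ

With X open, the divider is unloaded: V_th = 6.20 × 7.02/11.76 = 3.701 V.
Looking into X with the source shorted: R_th = R1·R2/(R1+R2) = 4.740 × 7.02/11.76 = 2.829 kΩ.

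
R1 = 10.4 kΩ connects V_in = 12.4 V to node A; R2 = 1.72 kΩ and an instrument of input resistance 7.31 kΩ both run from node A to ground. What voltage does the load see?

First combine the lower leg with the load: R2 ‖ R_L = 1.392 kΩ.
Then V_out = V_in · R2'/(R1 + R2') = 12.4 × 1.392/11.79 = 1.464 V.
(Unloaded it would be 1.76 V; the load pulls it down.)

V_out ≈ 1.46 V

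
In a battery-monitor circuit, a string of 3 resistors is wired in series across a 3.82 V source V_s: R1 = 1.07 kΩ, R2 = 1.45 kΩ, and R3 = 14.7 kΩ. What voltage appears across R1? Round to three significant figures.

V ≈ 0.237 V

Series total: ΣR = 1.07 + 1.45 + 14.7 = 17.22 kΩ.
By the voltage-divider rule, V = 3.82 × 1.070/17.22 = 0.2374 V.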